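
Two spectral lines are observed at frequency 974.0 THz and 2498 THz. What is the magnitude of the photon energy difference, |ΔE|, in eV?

Using E = hf: E₁ = 6.4538 × 10^-19 J, E₂ = 1.6552 × 10^-18 J.
|ΔE| = |6.4538 × 10^-19 − 1.6552 × 10^-18| = 1.01 × 10^-18 J = 6.30 eV.

6.30 eV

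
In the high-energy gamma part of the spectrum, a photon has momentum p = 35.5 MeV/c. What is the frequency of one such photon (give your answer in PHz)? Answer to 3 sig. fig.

8.58e6 PHz

First convert: p = 35.5 MeV/c = 1.8972e-20 kg·m/s.
For a photon f = pc/h, so f = 8.584e21 Hz.
Converting to PHz: f = 8.584e6 PHz ≈ 8.58e6 PHz.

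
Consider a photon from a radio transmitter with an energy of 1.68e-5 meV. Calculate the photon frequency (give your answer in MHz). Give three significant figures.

Take h = 6.62607015e-34 J·s, 1 eV = 1.602176634e-19 J.
In SI units: E = 1.68e-5 meV = 2.6917e-27 J.
Since f = E/h for a photon, f = 4.062e6 Hz.
Converting to MHz: f = 4.062 MHz ≈ 4.06 MHz.

4.06 MHz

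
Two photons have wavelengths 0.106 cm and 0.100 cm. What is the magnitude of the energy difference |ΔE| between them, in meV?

Using E = hc/λ: E₁ = 1.874e-22 J, E₂ = 1.986e-22 J.
|ΔE| = |1.874e-22 − 1.986e-22| = 1.12e-23 J = 0.0702 meV.

0.0702 meV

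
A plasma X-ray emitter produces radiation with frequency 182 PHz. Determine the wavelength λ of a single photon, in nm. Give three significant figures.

1.65 nm

(c = 2.99792458·10^8 m/s.)
Convert to SI: f = 182 PHz = 1.82·10^17 Hz.
Since λ = c/f for a photon, λ = 1.647·10^-9 m.
Converting to nm: λ = 1.647 nm ≈ 1.65 nm.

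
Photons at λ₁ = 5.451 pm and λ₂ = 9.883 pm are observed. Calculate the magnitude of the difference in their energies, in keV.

Using E = hc/λ: E₁ = 3.6442e-14 J, E₂ = 2.0100e-14 J.
|ΔE| = |3.6442e-14 − 2.0100e-14| = 1.63e-14 J = 102 keV.

102 keV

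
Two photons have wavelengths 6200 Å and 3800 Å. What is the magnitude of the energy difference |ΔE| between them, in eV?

1.26 eV

Using E = hc/λ: E₁ = 3.204·10^-19 J, E₂ = 5.227·10^-19 J.
|ΔE| = |3.204·10^-19 − 5.227·10^-19| = 2.02·10^-19 J = 1.26 eV.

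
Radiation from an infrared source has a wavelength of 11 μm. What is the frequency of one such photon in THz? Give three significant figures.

27.3 THz

Use c = 2.99792458 × 10^8 m/s.
In SI units: λ = 11 μm = 1.1 × 10^-5 m.
The photon relation is f = c/λ, giving f = 2.725 × 10^13 Hz.
Converting to THz: f = 27.25 THz ≈ 27.3 THz.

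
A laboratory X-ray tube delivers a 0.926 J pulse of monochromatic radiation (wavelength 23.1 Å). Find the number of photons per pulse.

Per-photon energy: E = 8.599·10^-17 J (from wavelength = 23.1 Å).
N = E_total / E_photon = 0.926 J / 8.599·10^-17 J = 1.08·10^16.

1.08·10^16 photons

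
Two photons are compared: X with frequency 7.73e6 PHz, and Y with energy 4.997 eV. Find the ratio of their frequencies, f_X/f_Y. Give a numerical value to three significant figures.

f_X = 7.730e21 Hz (from frequency = 7.73e6 PHz, via f given directly).
f_Y = 1.208e15 Hz (from energy = 4.997 eV, via f = E/h).
Ratio = 7.730e21 / 1.208e15 = 6.40e6.

6.40e6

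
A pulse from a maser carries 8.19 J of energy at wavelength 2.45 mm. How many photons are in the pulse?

Per-photon energy: E = 8.108e-23 J (from wavelength = 2.45 mm).
N = E_total / E_photon = 8.19 J / 8.108e-23 J = 1.01e23.

1.01e23 photons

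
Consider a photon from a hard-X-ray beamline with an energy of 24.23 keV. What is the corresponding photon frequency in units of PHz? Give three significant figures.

5860 PHz

First convert: E = 24.23 keV = 3.8821e-15 J.
Since f = E/h for a photon, f = 5.859e18 Hz.
Converting to PHz: f = 5859 PHz ≈ 5860 PHz.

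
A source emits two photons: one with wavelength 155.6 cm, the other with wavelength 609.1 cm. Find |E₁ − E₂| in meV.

Using E = hc/λ: E₁ = 1.2766·10^-25 J, E₂ = 3.2613·10^-26 J.
|ΔE| = |1.2766·10^-25 − 3.2613·10^-26| = 9.51·10^-26 J = 5.93·10^-4 meV.

5.93·10^-4 meV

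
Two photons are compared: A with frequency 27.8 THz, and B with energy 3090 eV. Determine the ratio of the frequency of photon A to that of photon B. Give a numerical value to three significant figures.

3.72e-5

f_A = 2.780e13 Hz (from frequency = 27.8 THz, via f given directly).
f_B = 7.472e17 Hz (from energy = 3090 eV, via f = E/h).
Ratio = 2.780e13 / 7.472e17 = 3.72e-5.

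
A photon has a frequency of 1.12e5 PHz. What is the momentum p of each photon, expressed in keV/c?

Use h = 6.62607015e-34 J·s, c = 2.99792458e8 m/s, 1 eV = 1.602176634e-19 J.
Convert to SI: f = 1.12e5 PHz = 1.12e20 Hz.
Since p = hf/c for a photon, p = 2.475e-22 kg·m/s.
Converting to keV/c: p = 463.2 keV/c ≈ 463 keV/c.

463 keV/c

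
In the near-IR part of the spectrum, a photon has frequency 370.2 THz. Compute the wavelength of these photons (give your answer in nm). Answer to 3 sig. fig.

(c = 2.99792458e8 m/s.)
In SI units: f = 370.2 THz = 3.702e14 Hz.
The photon relation is λ = c/f, giving λ = 8.098e-7 m.
Converting to nm: λ = 809.8 nm ≈ 810 nm.

810 nm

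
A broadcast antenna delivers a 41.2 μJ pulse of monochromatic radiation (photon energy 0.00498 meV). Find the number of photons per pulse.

5.16·10^19 photons

Per-photon energy: E = 7.979·10^-25 J (from energy = 0.00498 meV).
N = E_total / E_photon = 4.12·10^-5 J / 7.979·10^-25 J = 5.16·10^19.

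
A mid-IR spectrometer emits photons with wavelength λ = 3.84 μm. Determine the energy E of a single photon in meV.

323 meV

Convert to SI: λ = 3.84 μm = 3.84·10^-6 m.
Apply E = hc/λ: E = 5.173·10^-20 J.
Converting to meV: E = 322.9 meV ≈ 323 meV.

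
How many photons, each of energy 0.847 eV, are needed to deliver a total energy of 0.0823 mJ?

Per-photon energy: E = 1.357e-19 J (from energy = 0.847 eV).
N = E_total / E_photon = 8.23e-5 J / 1.357e-19 J = 6.06e14.

6.06e14 photons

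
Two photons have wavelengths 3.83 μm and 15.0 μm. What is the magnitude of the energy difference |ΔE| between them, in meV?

241 meV

Using E = hc/λ: E₁ = 5.187 × 10^-20 J, E₂ = 1.324 × 10^-20 J.
|ΔE| = |5.187 × 10^-20 − 1.324 × 10^-20| = 3.86 × 10^-20 J = 241 meV.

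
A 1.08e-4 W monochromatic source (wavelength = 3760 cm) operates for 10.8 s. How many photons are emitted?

Total energy: E_total = P·t = 1.08e-4 × 10.8 = 0.001166 J.
Per-photon energy: E = 5.283e-27 J.
N = E_total / E_photon = 2.21e23.

2.21e23 photons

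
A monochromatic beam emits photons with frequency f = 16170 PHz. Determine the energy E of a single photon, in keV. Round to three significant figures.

66.9 keV

In SI units: f = 16170 PHz = 1.617 × 10^19 Hz.
Apply E = hf: E = 1.071 × 10^-14 J.
Converting to keV: E = 66.87 keV ≈ 66.9 keV.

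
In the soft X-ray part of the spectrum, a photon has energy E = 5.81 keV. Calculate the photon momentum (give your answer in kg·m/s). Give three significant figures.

First convert: E = 5.81 keV = 9.3086 × 10^-16 J.
Apply p = E/c: p = 3.105 × 10^-24 kg·m/s.
So p ≈ 3.11 × 10^-24 kg·m/s.

3.11 × 10^-24 kg·m/s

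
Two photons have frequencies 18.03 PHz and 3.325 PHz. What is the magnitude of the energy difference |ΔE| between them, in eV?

Using E = hf: E₁ = 1.1947e-17 J, E₂ = 2.2032e-18 J.
|ΔE| = |1.1947e-17 − 2.2032e-18| = 9.74e-18 J = 60.8 eV.

60.8 eV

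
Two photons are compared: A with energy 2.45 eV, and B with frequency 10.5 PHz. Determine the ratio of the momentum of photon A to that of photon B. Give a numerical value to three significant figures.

0.0564

p_A = 1.309 × 10^-27 kg·m/s (from energy = 2.45 eV, via p = E/c).
p_B = 2.321 × 10^-26 kg·m/s (from frequency = 10.5 PHz, via p = hf/c).
Ratio = 1.309 × 10^-27 / 2.321 × 10^-26 = 0.0564.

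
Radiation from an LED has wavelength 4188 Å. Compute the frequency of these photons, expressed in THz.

716 THz

In SI units: λ = 4188 Å = 4.188 × 10^-7 m.
The photon relation is f = c/λ, giving f = 7.158 × 10^14 Hz.
Converting to THz: f = 715.8 THz ≈ 716 THz.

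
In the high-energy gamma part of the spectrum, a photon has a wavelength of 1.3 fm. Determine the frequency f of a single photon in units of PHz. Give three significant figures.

2.31e8 PHz

Convert to SI: λ = 1.3 fm = 1.3e-15 m.
For a photon f = c/λ, so f = 2.306e23 Hz.
Converting to PHz: f = 2.306e8 PHz ≈ 2.31e8 PHz.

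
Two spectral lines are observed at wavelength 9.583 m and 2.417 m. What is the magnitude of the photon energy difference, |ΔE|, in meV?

3.84·10^-4 meV

Using E = hc/λ: E₁ = 2.0729·10^-26 J, E₂ = 8.2186·10^-26 J.
|ΔE| = |2.0729·10^-26 − 8.2186·10^-26| = 6.15·10^-26 J = 3.84·10^-4 meV.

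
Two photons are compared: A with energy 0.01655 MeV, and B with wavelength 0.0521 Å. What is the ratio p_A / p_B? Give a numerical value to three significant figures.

0.0695

p_A = 8.845 × 10^-24 kg·m/s (from energy = 0.01655 MeV, via p = E/c).
p_B = 1.272 × 10^-22 kg·m/s (from wavelength = 0.0521 Å, via p = h/λ).
Ratio = 8.845 × 10^-24 / 1.272 × 10^-22 = 0.0695.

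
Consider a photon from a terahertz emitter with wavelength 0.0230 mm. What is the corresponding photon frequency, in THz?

Take c = 2.99792458e8 m/s.
Convert to SI: λ = 0.0230 mm = 2.30e-5 m.
Apply f = c/λ: f = 1.303e13 Hz.
Converting to THz: f = 13.03 THz ≈ 13.0 THz.

13.0 THz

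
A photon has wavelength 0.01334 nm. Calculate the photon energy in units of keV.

First convert: λ = 0.01334 nm = 1.334e-11 m.
Apply E = hc/λ: E = 1.489e-14 J.
Converting to keV: E = 92.94 keV ≈ 92.9 keV.

92.9 keV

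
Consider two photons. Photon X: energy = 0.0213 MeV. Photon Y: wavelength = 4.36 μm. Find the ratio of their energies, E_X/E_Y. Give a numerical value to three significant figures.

7.49 × 10^4

E_X = 3.413 × 10^-15 J (from energy = 0.0213 MeV, via E given directly).
E_Y = 4.556 × 10^-20 J (from wavelength = 4.36 μm, via E = hc/λ).
Ratio = 3.413 × 10^-15 / 4.556 × 10^-20 = 7.49 × 10^4.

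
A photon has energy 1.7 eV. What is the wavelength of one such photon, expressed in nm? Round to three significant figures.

(h = 6.62607015 × 10^-34 J·s, c = 2.99792458 × 10^8 m/s, 1 eV = 1.602176634 × 10^-19 J.)
First convert: E = 1.7 eV = 2.7237 × 10^-19 J.
Since λ = hc/E for a photon, λ = 7.293 × 10^-7 m.
Converting to nm: λ = 729.3 nm ≈ 729 nm.

729 nm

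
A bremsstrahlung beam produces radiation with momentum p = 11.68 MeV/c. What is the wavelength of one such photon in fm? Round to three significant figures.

106 fm

(h = 6.62607015e-34 J·s, c = 2.99792458e8 m/s, 1 eV = 1.602176634e-19 J.)
In SI units: p = 11.68 MeV/c = 6.2421e-21 kg·m/s.
The photon relation is λ = h/p, giving λ = 1.062e-13 m.
Converting to fm: λ = 106.2 fm ≈ 106 fm.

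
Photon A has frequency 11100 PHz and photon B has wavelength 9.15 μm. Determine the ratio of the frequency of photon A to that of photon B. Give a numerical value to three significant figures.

3.39e5

f_A = 1.110e19 Hz (from frequency = 11100 PHz, via f given directly).
f_B = 3.276e13 Hz (from wavelength = 9.15 μm, via f = c/λ).
Ratio = 1.110e19 / 3.276e13 = 3.39e5.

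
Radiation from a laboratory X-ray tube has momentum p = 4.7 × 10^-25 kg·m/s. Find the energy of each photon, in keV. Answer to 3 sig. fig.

Apply E = pc: E = 1.409 × 10^-16 J.
Converting to keV: E = 0.8794 keV ≈ 0.879 keV.

0.879 keV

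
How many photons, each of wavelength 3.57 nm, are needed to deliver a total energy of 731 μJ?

Per-photon energy: E = 5.564e-17 J (from wavelength = 3.57 nm).
N = E_total / E_photon = 7.31e-4 J / 5.564e-17 J = 1.31e13.

1.31e13 photons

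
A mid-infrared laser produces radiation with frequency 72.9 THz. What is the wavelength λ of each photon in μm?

(c = 2.99792458e8 m/s.)
First convert: f = 72.9 THz = 7.29e13 Hz.
For a photon λ = c/f, so λ = 4.112e-6 m.
Converting to μm: λ = 4.112 μm ≈ 4.11 μm.

4.11 μm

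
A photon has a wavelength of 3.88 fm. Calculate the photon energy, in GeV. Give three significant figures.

0.320 GeV

Use h = 6.62607015e-34 J·s, c = 2.99792458e8 m/s, 1 eV = 1.602176634e-19 J.
Convert to SI: λ = 3.88 fm = 3.88e-15 m.
The photon relation is E = hc/λ, giving E = 5.120e-11 J.
Converting to GeV: E = 0.3195 GeV ≈ 0.320 GeV.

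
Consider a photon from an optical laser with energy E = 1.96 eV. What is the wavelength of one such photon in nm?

(h = 6.62607015 × 10^-34 J·s, c = 2.99792458 × 10^8 m/s, 1 eV = 1.602176634 × 10^-19 J.)
First convert: E = 1.96 eV = 3.1403 × 10^-19 J.
The photon relation is λ = hc/E, giving λ = 6.326 × 10^-7 m.
Converting to nm: λ = 632.6 nm ≈ 633 nm.

633 nm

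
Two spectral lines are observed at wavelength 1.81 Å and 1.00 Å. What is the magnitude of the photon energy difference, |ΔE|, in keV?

5.55 keV

Using E = hc/λ: E₁ = 1.097e-15 J, E₂ = 1.986e-15 J.
|ΔE| = |1.097e-15 − 1.986e-15| = 8.89e-16 J = 5.55 keV.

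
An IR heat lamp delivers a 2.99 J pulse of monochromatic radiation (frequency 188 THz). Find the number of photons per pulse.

Per-photon energy: E = 1.246 × 10^-19 J (from frequency = 188 THz).
N = E_total / E_photon = 2.99 J / 1.246 × 10^-19 J = 2.40 × 10^19.

2.40 × 10^19 photons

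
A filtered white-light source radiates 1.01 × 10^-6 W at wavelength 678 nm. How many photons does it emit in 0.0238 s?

8.20 × 10^10 photons

Total energy: E_total = P·t = 1.01 × 10^-6 × 0.0238 = 2.404 × 10^-8 J.
Per-photon energy: E = 2.930 × 10^-19 J.
N = E_total / E_photon = 8.20 × 10^10.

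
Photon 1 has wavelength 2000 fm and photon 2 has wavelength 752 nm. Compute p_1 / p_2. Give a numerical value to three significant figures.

p_1 = 3.313 × 10^-22 kg·m/s (from wavelength = 2000 fm, via p = h/λ).
p_2 = 8.811 × 10^-28 kg·m/s (from wavelength = 752 nm, via p = h/λ).
Ratio = 3.313 × 10^-22 / 8.811 × 10^-28 = 3.76 × 10^5.

3.76 × 10^5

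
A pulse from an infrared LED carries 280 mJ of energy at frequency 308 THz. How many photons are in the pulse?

Per-photon energy: E = 2.041e-19 J (from frequency = 308 THz).
N = E_total / E_photon = 0.280 J / 2.041e-19 J = 1.37e18.

1.37e18 photons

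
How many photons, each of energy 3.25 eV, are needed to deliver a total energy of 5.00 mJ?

Per-photon energy: E = 5.207 × 10^-19 J (from energy = 3.25 eV).
N = E_total / E_photon = 0.00500 J / 5.207 × 10^-19 J = 9.60 × 10^15.

9.60 × 10^15 photons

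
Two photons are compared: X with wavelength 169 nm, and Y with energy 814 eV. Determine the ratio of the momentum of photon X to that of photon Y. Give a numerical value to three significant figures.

9.01e-3

p_X = 3.921e-27 kg·m/s (from wavelength = 169 nm, via p = h/λ).
p_Y = 4.350e-25 kg·m/s (from energy = 814 eV, via p = E/c).
Ratio = 3.921e-27 / 4.350e-25 = 9.01e-3.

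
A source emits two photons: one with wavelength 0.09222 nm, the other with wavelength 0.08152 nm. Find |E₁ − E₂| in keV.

1.76 keV

Using E = hc/λ: E₁ = 2.1540e-15 J, E₂ = 2.4368e-15 J.
|ΔE| = |2.1540e-15 − 2.4368e-15| = 2.83e-16 J = 1.76 keV.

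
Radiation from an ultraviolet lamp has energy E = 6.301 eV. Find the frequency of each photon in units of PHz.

1.52 PHz

Convert to SI: E = 6.301 eV = 1.0095·10^-18 J.
Apply f = E/h: f = 1.524·10^15 Hz.
Converting to PHz: f = 1.524 PHz ≈ 1.52 PHz.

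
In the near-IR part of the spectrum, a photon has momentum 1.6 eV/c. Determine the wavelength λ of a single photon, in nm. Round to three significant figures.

Take h = 6.62607015e-34 J·s, c = 2.99792458e8 m/s, 1 eV = 1.602176634e-19 J.
Convert to SI: p = 1.6 eV/c = 8.5509e-28 kg·m/s.
For a photon λ = h/p, so λ = 7.749e-7 m.
Converting to nm: λ = 774.9 nm ≈ 775 nm.

775 nm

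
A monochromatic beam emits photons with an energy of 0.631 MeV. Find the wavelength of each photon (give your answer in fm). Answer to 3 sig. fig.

Use h = 6.62607015 × 10^-34 J·s, c = 2.99792458 × 10^8 m/s, 1 eV = 1.602176634 × 10^-19 J.
Convert to SI: E = 0.631 MeV = 1.0110 × 10^-13 J.
Apply λ = hc/E: λ = 1.965 × 10^-12 m.
Converting to fm: λ = 1965 fm ≈ 1960 fm.

1960 fm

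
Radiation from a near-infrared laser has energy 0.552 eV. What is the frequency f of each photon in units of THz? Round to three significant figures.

133 THz

In SI units: E = 0.552 eV = 8.8440 × 10^-20 J.
Apply f = E/h: f = 1.335 × 10^14 Hz.
Converting to THz: f = 133.5 THz ≈ 133 THz.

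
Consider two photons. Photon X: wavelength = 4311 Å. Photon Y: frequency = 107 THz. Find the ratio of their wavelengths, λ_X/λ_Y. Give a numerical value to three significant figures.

0.154

λ_X = 4.311e-7 m (from wavelength = 4311 Å, via λ given directly).
λ_Y = 2.802e-6 m (from frequency = 107 THz, via λ = c/f).
Ratio = 4.311e-7 / 2.802e-6 = 0.154.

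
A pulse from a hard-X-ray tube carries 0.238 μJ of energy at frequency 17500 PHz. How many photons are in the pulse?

2.05e7 photons

Per-photon energy: E = 1.160e-14 J (from frequency = 17500 PHz).
N = E_total / E_photon = 2.38e-7 J / 1.160e-14 J = 2.05e7.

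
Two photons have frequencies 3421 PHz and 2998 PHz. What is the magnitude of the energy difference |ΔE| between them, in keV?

Using E = hf: E₁ = 2.2668e-15 J, E₂ = 1.9865e-15 J.
|ΔE| = |2.2668e-15 − 1.9865e-15| = 2.80e-16 J = 1.75 keV.

1.75 keV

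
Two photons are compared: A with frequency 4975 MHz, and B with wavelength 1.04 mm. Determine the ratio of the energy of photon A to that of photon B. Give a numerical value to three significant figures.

E_A = 3.296 × 10^-24 J (from frequency = 4975 MHz, via E = hf).
E_B = 1.910 × 10^-22 J (from wavelength = 1.04 mm, via E = hc/λ).
Ratio = 3.296 × 10^-24 / 1.910 × 10^-22 = 0.0173.

0.0173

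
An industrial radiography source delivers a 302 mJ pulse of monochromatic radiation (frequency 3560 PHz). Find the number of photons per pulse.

1.28 × 10^14 photons

Per-photon energy: E = 2.359 × 10^-15 J (from frequency = 3560 PHz).
N = E_total / E_photon = 0.302 J / 2.359 × 10^-15 J = 1.28 × 10^14.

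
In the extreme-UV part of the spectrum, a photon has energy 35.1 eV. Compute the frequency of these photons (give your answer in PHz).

8.49 PHz

First convert: E = 35.1 eV = 5.6236e-18 J.
Apply f = E/h: f = 8.487e15 Hz.
Converting to PHz: f = 8.487 PHz ≈ 8.49 PHz.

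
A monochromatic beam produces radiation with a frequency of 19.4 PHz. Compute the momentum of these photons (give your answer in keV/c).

0.0802 keV/c

Convert to SI: f = 19.4 PHz = 1.94 × 10^16 Hz.
For a photon p = hf/c, so p = 4.288 × 10^-26 kg·m/s.
Converting to keV/c: p = 0.08023 keV/c ≈ 0.0802 keV/c.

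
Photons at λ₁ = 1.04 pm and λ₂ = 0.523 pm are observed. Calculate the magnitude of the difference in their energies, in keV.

1180 keV

Using E = hc/λ: E₁ = 1.910 × 10^-13 J, E₂ = 3.798 × 10^-13 J.
|ΔE| = |1.910 × 10^-13 − 3.798 × 10^-13| = 1.89 × 10^-13 J = 1180 keV.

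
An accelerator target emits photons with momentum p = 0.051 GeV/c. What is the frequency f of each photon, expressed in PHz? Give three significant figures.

1.23e7 PHz

Convert to SI: p = 0.051 GeV/c = 2.7256e-20 kg·m/s.
Since f = pc/h for a photon, f = 1.233e22 Hz.
Converting to PHz: f = 1.233e7 PHz ≈ 1.23e7 PHz.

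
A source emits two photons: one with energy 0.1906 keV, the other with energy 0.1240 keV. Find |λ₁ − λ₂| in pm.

3490 pm

Using λ = hc/E: λ₁ = 6.5049e-9 m, λ₂ = 9.9987e-9 m.
|Δλ| = |6.5049e-9 − 9.9987e-9| = 3.49e-9 m = 3490 pm.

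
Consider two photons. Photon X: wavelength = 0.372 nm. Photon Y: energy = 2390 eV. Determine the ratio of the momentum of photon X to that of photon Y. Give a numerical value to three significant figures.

1.39

p_X = 1.781 × 10^-24 kg·m/s (from wavelength = 0.372 nm, via p = h/λ).
p_Y = 1.277 × 10^-24 kg·m/s (from energy = 2390 eV, via p = E/c).
Ratio = 1.781 × 10^-24 / 1.277 × 10^-24 = 1.39.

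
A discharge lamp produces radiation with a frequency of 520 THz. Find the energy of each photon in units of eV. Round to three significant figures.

Take h = 6.62607015e-34 J·s, 1 eV = 1.602176634e-19 J.
In SI units: f = 520 THz = 5.2e14 Hz.
The photon relation is E = hf, giving E = 3.446e-19 J.
Converting to eV: E = 2.151 eV ≈ 2.15 eV.

2.15 eV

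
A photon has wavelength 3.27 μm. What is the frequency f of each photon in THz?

First convert: λ = 3.27 μm = 3.27 × 10^-6 m.
Since f = c/λ for a photon, f = 9.168 × 10^13 Hz.
Converting to THz: f = 91.68 THz ≈ 91.7 THz.

91.7 THz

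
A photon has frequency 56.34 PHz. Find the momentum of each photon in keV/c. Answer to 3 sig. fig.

0.233 keV/c

Convert to SI: f = 56.34 PHz = 5.634 × 10^16 Hz.
For a photon p = hf/c, so p = 1.245 × 10^-25 kg·m/s.
Converting to keV/c: p = 0.2330 keV/c ≈ 0.233 keV/c.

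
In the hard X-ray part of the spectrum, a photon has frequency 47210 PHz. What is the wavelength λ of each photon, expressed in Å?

First convert: f = 47210 PHz = 4.721 × 10^19 Hz.
The photon relation is λ = c/f, giving λ = 6.350 × 10^-12 m.
Converting to Å: λ = 0.06350 Å ≈ 0.0635 Å.

0.0635 Å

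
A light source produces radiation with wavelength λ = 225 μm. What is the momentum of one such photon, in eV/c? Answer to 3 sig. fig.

Use h = 6.62607015e-34 J·s, c = 2.99792458e8 m/s, 1 eV = 1.602176634e-19 J.
Convert to SI: λ = 225 μm = 2.25e-4 m.
Since p = h/λ for a photon, p = 2.945e-30 kg·m/s.
Converting to eV/c: p = 0.005510 eV/c ≈ 5.51e-3 eV/c.

5.51e-3 eV/c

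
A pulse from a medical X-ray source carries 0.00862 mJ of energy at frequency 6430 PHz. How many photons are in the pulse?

Per-photon energy: E = 4.261 × 10^-15 J (from frequency = 6430 PHz).
N = E_total / E_photon = 8.62 × 10^-6 J / 4.261 × 10^-15 J = 2.02 × 10^9.

2.02 × 10^9 photons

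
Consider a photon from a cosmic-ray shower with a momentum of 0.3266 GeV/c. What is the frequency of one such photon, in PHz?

7.90 × 10^7 PHz

Use h = 6.62607015 × 10^-34 J·s, c = 2.99792458 × 10^8 m/s, 1 eV = 1.602176634 × 10^-19 J.
First convert: p = 0.3266 GeV/c = 1.7454 × 10^-19 kg·m/s.
Since f = pc/h for a photon, f = 7.897 × 10^22 Hz.
Converting to PHz: f = 7.897 × 10^7 PHz ≈ 7.90 × 10^7 PHz.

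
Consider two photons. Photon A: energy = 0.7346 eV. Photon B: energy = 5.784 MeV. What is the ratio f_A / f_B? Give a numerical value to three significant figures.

1.27 × 10^-7

f_A = 1.776 × 10^14 Hz (from energy = 0.7346 eV, via f = E/h).
f_B = 1.399 × 10^21 Hz (from energy = 5.784 MeV, via f = E/h).
Ratio = 1.776 × 10^14 / 1.399 × 10^21 = 1.27 × 10^-7.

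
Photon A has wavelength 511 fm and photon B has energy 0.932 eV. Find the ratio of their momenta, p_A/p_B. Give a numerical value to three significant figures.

2.60 × 10^6

p_A = 1.297 × 10^-21 kg·m/s (from wavelength = 511 fm, via p = h/λ).
p_B = 4.981 × 10^-28 kg·m/s (from energy = 0.932 eV, via p = E/c).
Ratio = 1.297 × 10^-21 / 4.981 × 10^-28 = 2.60 × 10^6.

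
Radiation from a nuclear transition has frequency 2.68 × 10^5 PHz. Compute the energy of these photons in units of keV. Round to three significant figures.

1110 keV

First convert: f = 2.68 × 10^5 PHz = 2.68 × 10^20 Hz.
Apply E = hf: E = 1.776 × 10^-13 J.
Converting to keV: E = 1108 keV ≈ 1110 keV.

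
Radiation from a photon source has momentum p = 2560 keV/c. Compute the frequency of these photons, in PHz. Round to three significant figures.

(h = 6.62607015 × 10^-34 J·s, c = 2.99792458 × 10^8 m/s, 1 eV = 1.602176634 × 10^-19 J.)
In SI units: p = 2560 keV/c = 1.3681 × 10^-21 kg·m/s.
For a photon f = pc/h, so f = 6.190 × 10^20 Hz.
Converting to PHz: f = 619000 PHz ≈ 6.19 × 10^5 PHz.

6.19 × 10^5 PHz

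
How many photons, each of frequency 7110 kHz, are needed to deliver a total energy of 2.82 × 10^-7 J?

Per-photon energy: E = 4.711 × 10^-27 J (from frequency = 7110 kHz).
N = E_total / E_photon = 2.82 × 10^-7 J / 4.711 × 10^-27 J = 5.99 × 10^19.

5.99 × 10^19 photons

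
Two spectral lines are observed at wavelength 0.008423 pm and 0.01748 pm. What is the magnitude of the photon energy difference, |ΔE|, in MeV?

76.3 MeV

Using E = hc/λ: E₁ = 2.3584e-11 J, E₂ = 1.1364e-11 J.
|ΔE| = |2.3584e-11 − 1.1364e-11| = 1.22e-11 J = 76.3 MeV.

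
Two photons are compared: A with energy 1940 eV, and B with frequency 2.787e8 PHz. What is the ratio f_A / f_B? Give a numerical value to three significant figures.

f_A = 4.691e17 Hz (from energy = 1940 eV, via f = E/h).
f_B = 2.787e23 Hz (from frequency = 2.787e8 PHz, via f given directly).
Ratio = 4.691e17 / 2.787e23 = 1.68e-6.

1.68e-6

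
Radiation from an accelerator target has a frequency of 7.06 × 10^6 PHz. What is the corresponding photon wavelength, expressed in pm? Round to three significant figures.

0.0425 pm

In SI units: f = 7.06 × 10^6 PHz = 7.06 × 10^21 Hz.
The photon relation is λ = c/f, giving λ = 4.246 × 10^-14 m.
Converting to pm: λ = 0.04246 pm ≈ 0.0425 pm.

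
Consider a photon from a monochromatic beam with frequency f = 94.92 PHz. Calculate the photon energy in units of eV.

393 eV

Use h = 6.62607015 × 10^-34 J·s, 1 eV = 1.602176634 × 10^-19 J.
First convert: f = 94.92 PHz = 9.492 × 10^16 Hz.
Apply E = hf: E = 6.289 × 10^-17 J.
Converting to eV: E = 392.6 eV ≈ 393 eV.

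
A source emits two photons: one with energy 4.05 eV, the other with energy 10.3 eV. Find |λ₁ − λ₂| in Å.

1860 Å

Using λ = hc/E: λ₁ = 3.061 × 10^-7 m, λ₂ = 1.204 × 10^-7 m.
|Δλ| = |3.061 × 10^-7 − 1.204 × 10^-7| = 1.86 × 10^-7 m = 1860 Å.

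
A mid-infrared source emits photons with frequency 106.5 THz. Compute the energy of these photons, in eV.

0.440 eV

Convert to SI: f = 106.5 THz = 1.065 × 10^14 Hz.
The photon relation is E = hf, giving E = 7.057 × 10^-20 J.
Converting to eV: E = 0.4404 eV ≈ 0.440 eV.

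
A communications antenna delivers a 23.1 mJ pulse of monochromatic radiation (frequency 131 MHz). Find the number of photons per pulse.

2.66e23 photons

Per-photon energy: E = 8.680e-26 J (from frequency = 131 MHz).
N = E_total / E_photon = 0.0231 J / 8.680e-26 J = 2.66e23.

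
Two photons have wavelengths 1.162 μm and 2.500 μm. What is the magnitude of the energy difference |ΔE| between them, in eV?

0.571 eV

Using E = hc/λ: E₁ = 1.7095e-19 J, E₂ = 7.9458e-20 J.
|ΔE| = |1.7095e-19 − 7.9458e-20| = 9.15e-20 J = 0.571 eV.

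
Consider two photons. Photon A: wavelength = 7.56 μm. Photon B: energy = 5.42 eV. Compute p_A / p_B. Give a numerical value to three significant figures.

0.0303

p_A = 8.765 × 10^-29 kg·m/s (from wavelength = 7.56 μm, via p = h/λ).
p_B = 2.897 × 10^-27 kg·m/s (from energy = 5.42 eV, via p = E/c).
Ratio = 8.765 × 10^-29 / 2.897 × 10^-27 = 0.0303.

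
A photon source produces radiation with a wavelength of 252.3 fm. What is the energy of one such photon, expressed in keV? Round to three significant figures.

4910 keV

Convert to SI: λ = 252.3 fm = 2.523e-13 m.
The photon relation is E = hc/λ, giving E = 7.873e-13 J.
Converting to keV: E = 4914 keV ≈ 4910 keV.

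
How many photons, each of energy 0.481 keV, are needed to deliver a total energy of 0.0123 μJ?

Per-photon energy: E = 7.706e-17 J (from energy = 0.481 keV).
N = E_total / E_photon = 1.23e-8 J / 7.706e-17 J = 1.60e8.

1.60e8 photons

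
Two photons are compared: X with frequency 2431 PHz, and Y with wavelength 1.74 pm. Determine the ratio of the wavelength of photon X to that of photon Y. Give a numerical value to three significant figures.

70.9

λ_X = 1.233 × 10^-10 m (from frequency = 2431 PHz, via λ = c/f).
λ_Y = 1.740 × 10^-12 m (from wavelength = 1.74 pm, via λ given directly).
Ratio = 1.233 × 10^-10 / 1.740 × 10^-12 = 70.9.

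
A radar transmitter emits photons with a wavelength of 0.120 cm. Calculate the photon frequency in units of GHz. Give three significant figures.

Use c = 2.99792458e8 m/s.
In SI units: λ = 0.120 cm = 0.00120 m.
For a photon f = c/λ, so f = 2.498e11 Hz.
Converting to GHz: f = 249.8 GHz ≈ 250 GHz.

250 GHz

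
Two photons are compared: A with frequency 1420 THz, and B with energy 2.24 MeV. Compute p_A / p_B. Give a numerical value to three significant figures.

2.62 × 10^-6

p_A = 3.139 × 10^-27 kg·m/s (from frequency = 1420 THz, via p = hf/c).
p_B = 1.197 × 10^-21 kg·m/s (from energy = 2.24 MeV, via p = E/c).
Ratio = 3.139 × 10^-27 / 1.197 × 10^-21 = 2.62 × 10^-6.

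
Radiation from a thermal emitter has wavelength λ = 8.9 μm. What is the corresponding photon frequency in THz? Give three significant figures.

In SI units: λ = 8.9 μm = 8.9e-6 m.
The photon relation is f = c/λ, giving f = 3.368e13 Hz.
Converting to THz: f = 33.68 THz ≈ 33.7 THz.

33.7 THz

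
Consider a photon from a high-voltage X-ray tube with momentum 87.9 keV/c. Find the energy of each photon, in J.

1.41·10^-14 J

Convert to SI: p = 87.9 keV/c = 4.6976·10^-23 kg·m/s.
For a photon E = pc, so E = 1.408·10^-14 J.
So E ≈ 1.41·10^-14 J.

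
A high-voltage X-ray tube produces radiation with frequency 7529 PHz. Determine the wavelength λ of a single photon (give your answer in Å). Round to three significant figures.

0.398 Å

Take c = 2.99792458·10^8 m/s.
In SI units: f = 7529 PHz = 7.529·10^18 Hz.
Apply λ = c/f: λ = 3.982·10^-11 m.
Converting to Å: λ = 0.3982 Å ≈ 0.398 Å.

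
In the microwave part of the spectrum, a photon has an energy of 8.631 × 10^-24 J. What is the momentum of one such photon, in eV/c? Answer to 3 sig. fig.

5.39 × 10^-5 eV/c

Use c = 2.99792458 × 10^8 m/s, 1 eV = 1.602176634 × 10^-19 J.
Apply p = E/c: p = 2.879 × 10^-32 kg·m/s.
Converting to eV/c: p = 5.387 × 10^-5 eV/c ≈ 5.39 × 10^-5 eV/c.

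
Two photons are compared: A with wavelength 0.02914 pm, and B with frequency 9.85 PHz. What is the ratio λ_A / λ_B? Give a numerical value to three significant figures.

9.57e-7

λ_A = 2.914e-14 m (from wavelength = 0.02914 pm, via λ given directly).
λ_B = 3.044e-8 m (from frequency = 9.85 PHz, via λ = c/f).
Ratio = 2.914e-14 / 3.044e-8 = 9.57e-7.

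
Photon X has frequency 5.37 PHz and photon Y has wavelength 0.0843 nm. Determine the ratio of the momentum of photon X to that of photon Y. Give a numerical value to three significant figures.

p_X = 1.187e-26 kg·m/s (from frequency = 5.37 PHz, via p = hf/c).
p_Y = 7.860e-24 kg·m/s (from wavelength = 0.0843 nm, via p = h/λ).
Ratio = 1.187e-26 / 7.860e-24 = 1.51e-3.

1.51e-3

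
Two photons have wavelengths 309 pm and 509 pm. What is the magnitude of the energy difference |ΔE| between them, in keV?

1.58 keV

Using E = hc/λ: E₁ = 6.429e-16 J, E₂ = 3.903e-16 J.
|ΔE| = |6.429e-16 − 3.903e-16| = 2.53e-16 J = 1.58 keV.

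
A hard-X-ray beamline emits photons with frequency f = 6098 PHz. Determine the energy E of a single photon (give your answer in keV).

25.2 keV

Use h = 6.62607015e-34 J·s, 1 eV = 1.602176634e-19 J.
Convert to SI: f = 6098 PHz = 6.098e18 Hz.
The photon relation is E = hf, giving E = 4.041e-15 J.
Converting to keV: E = 25.22 keV ≈ 25.2 keV.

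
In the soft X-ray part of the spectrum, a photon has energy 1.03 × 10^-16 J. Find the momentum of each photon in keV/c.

0.643 keV/c

Apply p = E/c: p = 3.436 × 10^-25 kg·m/s.
Converting to keV/c: p = 0.6429 keV/c ≈ 0.643 keV/c.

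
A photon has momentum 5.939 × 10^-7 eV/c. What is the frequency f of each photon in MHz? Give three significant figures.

144 MHz

(h = 6.62607015 × 10^-34 J·s, c = 2.99792458 × 10^8 m/s, 1 eV = 1.602176634 × 10^-19 J.)
First convert: p = 5.939 × 10^-7 eV/c = 3.1740 × 10^-34 kg·m/s.
Apply f = pc/h: f = 1.436 × 10^8 Hz.
Converting to MHz: f = 143.6 MHz ≈ 144 MHz.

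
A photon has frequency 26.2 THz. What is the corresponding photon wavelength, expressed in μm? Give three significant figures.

11.4 μm

(c = 2.99792458 × 10^8 m/s.)
In SI units: f = 26.2 THz = 2.62 × 10^13 Hz.
Since λ = c/f for a photon, λ = 1.144 × 10^-5 m.
Converting to μm: λ = 11.44 μm ≈ 11.4 μm.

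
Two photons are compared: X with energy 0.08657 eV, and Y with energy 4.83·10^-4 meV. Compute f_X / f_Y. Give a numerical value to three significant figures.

f_X = 2.093·10^13 Hz (from energy = 0.08657 eV, via f = E/h).
f_Y = 1.168·10^8 Hz (from energy = 4.83·10^-4 meV, via f = E/h).
Ratio = 2.093·10^13 / 1.168·10^8 = 1.79·10^5.

1.79·10^5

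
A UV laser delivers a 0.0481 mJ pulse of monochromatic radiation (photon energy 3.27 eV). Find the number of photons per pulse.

Per-photon energy: E = 5.239 × 10^-19 J (from energy = 3.27 eV).
N = E_total / E_photon = 4.81 × 10^-5 J / 5.239 × 10^-19 J = 9.18 × 10^13.

9.18 × 10^13 photons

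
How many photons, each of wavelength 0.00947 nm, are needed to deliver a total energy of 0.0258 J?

1.23 × 10^12 photons

Per-photon energy: E = 2.098 × 10^-14 J (from wavelength = 0.00947 nm).
N = E_total / E_photon = 0.0258 J / 2.098 × 10^-14 J = 1.23 × 10^12.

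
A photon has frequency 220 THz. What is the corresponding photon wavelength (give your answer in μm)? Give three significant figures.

1.36 μm

First convert: f = 220 THz = 2.2 × 10^14 Hz.
The photon relation is λ = c/f, giving λ = 1.363 × 10^-6 m.
Converting to μm: λ = 1.363 μm ≈ 1.36 μm.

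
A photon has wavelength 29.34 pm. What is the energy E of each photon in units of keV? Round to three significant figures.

42.3 keV

(h = 6.62607015 × 10^-34 J·s, c = 2.99792458 × 10^8 m/s, 1 eV = 1.602176634 × 10^-19 J.)
In SI units: λ = 29.34 pm = 2.934 × 10^-11 m.
Since E = hc/λ for a photon, E = 6.770 × 10^-15 J.
Converting to keV: E = 42.26 keV ≈ 42.3 keV.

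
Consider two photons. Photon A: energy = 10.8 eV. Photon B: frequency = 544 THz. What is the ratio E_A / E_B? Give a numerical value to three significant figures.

E_A = 1.730e-18 J (from energy = 10.8 eV, via E given directly).
E_B = 3.605e-19 J (from frequency = 544 THz, via E = hf).
Ratio = 1.730e-18 / 3.605e-19 = 4.80.

4.80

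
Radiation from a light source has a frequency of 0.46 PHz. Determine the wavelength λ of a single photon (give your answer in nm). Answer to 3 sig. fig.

652 nm

In SI units: f = 0.46 PHz = 4.6e14 Hz.
The photon relation is λ = c/f, giving λ = 6.517e-7 m.
Converting to nm: λ = 651.7 nm ≈ 652 nm.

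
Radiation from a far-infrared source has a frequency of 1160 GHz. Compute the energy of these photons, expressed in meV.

Convert to SI: f = 1160 GHz = 1.16e12 Hz.
Apply E = hf: E = 7.686e-22 J.
Converting to meV: E = 4.797 meV ≈ 4.80 meV.

4.80 meV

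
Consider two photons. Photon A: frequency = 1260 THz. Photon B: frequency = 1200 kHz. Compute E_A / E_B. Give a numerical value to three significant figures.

E_A = 8.349e-19 J (from frequency = 1260 THz, via E = hf).
E_B = 7.951e-28 J (from frequency = 1200 kHz, via E = hf).
Ratio = 8.349e-19 / 7.951e-28 = 1.05e9.

1.05e9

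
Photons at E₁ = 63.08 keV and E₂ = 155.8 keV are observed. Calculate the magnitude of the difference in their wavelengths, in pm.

Using λ = hc/E: λ₁ = 1.9655e-11 m, λ₂ = 7.9579e-12 m.
|Δλ| = |1.9655e-11 − 7.9579e-12| = 1.17e-11 m = 11.7 pm.

11.7 pm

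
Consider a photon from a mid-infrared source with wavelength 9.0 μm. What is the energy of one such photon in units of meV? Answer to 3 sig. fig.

Take h = 6.62607015e-34 J·s, c = 2.99792458e8 m/s, 1 eV = 1.602176634e-19 J.
In SI units: λ = 9.0 μm = 9.0e-6 m.
Apply E = hc/λ: E = 2.207e-20 J.
Converting to meV: E = 137.8 meV ≈ 138 meV.

138 meV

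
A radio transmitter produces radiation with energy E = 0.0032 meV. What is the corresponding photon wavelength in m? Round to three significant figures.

Convert to SI: E = 0.0032 meV = 5.1270 × 10^-25 J.
For a photon λ = hc/E, so λ = 0.3875 m.
So λ ≈ 0.387 m.

0.387 m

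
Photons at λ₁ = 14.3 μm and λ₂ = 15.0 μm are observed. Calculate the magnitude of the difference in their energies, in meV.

4.05 meV

Using E = hc/λ: E₁ = 1.389 × 10^-20 J, E₂ = 1.324 × 10^-20 J.
|ΔE| = |1.389 × 10^-20 − 1.324 × 10^-20| = 6.48 × 10^-22 J = 4.05 meV.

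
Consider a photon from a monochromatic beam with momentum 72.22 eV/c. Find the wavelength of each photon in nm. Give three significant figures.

17.2 nm

Take h = 6.62607015e-34 J·s, c = 2.99792458e8 m/s, 1 eV = 1.602176634e-19 J.
Convert to SI: p = 72.22 eV/c = 3.8596e-26 kg·m/s.
Since λ = h/p for a photon, λ = 1.717e-8 m.
Converting to nm: λ = 17.17 nm ≈ 17.2 nm.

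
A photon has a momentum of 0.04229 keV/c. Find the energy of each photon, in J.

In SI units: p = 0.04229 keV/c = 2.2601 × 10^-26 kg·m/s.
For a photon E = pc, so E = 6.776 × 10^-18 J.
So E ≈ 6.78 × 10^-18 J.

6.78 × 10^-18 J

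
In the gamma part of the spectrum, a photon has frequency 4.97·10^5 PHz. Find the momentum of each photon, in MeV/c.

2.06 MeV/c

First convert: f = 4.97·10^5 PHz = 4.97·10^20 Hz.
Apply p = hf/c: p = 1.098·10^-21 kg·m/s.
Converting to MeV/c: p = 2.055 MeV/c ≈ 2.06 MeV/c.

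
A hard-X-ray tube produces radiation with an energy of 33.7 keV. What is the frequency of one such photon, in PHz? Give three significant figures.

(h = 6.62607015e-34 J·s, 1 eV = 1.602176634e-19 J.)
Convert to SI: E = 33.7 keV = 5.3993e-15 J.
Since f = E/h for a photon, f = 8.149e18 Hz.
Converting to PHz: f = 8149 PHz ≈ 8150 PHz.

8150 PHz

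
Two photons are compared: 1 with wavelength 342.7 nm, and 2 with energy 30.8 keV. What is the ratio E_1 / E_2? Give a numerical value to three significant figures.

E_1 = 5.796·10^-19 J (from wavelength = 342.7 nm, via E = hc/λ).
E_2 = 4.935·10^-15 J (from energy = 30.8 keV, via E given directly).
Ratio = 5.796·10^-19 / 4.935·10^-15 = 1.17·10^-4.

1.17·10^-4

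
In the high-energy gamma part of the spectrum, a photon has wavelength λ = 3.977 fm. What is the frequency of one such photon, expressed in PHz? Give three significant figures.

In SI units: λ = 3.977 fm = 3.977e-15 m.
The photon relation is f = c/λ, giving f = 7.538e22 Hz.
Converting to PHz: f = 7.538e7 PHz ≈ 7.54e7 PHz.

7.54e7 PHz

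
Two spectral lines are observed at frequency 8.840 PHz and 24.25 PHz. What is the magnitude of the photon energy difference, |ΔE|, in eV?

63.7 eV

Using E = hf: E₁ = 5.8574e-18 J, E₂ = 1.6068e-17 J.
|ΔE| = |5.8574e-18 − 1.6068e-17| = 1.02e-17 J = 63.7 eV.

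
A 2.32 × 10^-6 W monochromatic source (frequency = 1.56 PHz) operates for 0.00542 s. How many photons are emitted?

Total energy: E_total = P·t = 2.32 × 10^-6 × 0.00542 = 1.257 × 10^-8 J.
Per-photon energy: E = 1.034 × 10^-18 J.
N = E_total / E_photon = 1.22 × 10^10.

1.22 × 10^10 photons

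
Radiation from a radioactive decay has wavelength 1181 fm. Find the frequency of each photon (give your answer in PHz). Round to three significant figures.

2.54e5 PHz

In SI units: λ = 1181 fm = 1.181e-12 m.
The photon relation is f = c/λ, giving f = 2.538e20 Hz.
Converting to PHz: f = 253800 PHz ≈ 2.54e5 PHz.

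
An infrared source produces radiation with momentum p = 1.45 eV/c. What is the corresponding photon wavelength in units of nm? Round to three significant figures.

855 nm

First convert: p = 1.45 eV/c = 7.7492e-28 kg·m/s.
Since λ = h/p for a photon, λ = 8.551e-7 m.
Converting to nm: λ = 855.1 nm ≈ 855 nm.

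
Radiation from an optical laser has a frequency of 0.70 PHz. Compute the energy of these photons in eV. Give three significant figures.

2.89 eV

In SI units: f = 0.70 PHz = 7.0e14 Hz.
Apply E = hf: E = 4.638e-19 J.
Converting to eV: E = 2.895 eV ≈ 2.89 eV.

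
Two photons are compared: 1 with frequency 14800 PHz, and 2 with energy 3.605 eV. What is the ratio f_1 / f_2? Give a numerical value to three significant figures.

1.70 × 10^4

f_1 = 1.480 × 10^19 Hz (from frequency = 14800 PHz, via f given directly).
f_2 = 8.717 × 10^14 Hz (from energy = 3.605 eV, via f = E/h).
Ratio = 1.480 × 10^19 / 8.717 × 10^14 = 1.70 × 10^4.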